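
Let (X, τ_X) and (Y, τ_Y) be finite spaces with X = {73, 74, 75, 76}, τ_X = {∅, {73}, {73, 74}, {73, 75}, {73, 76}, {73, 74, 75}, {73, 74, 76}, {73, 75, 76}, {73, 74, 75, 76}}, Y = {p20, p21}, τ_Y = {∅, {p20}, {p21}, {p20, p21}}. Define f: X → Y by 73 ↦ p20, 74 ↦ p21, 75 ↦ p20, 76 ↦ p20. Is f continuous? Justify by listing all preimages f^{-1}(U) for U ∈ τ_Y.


f is NOT continuous.

Compute f^{-1}(U) for each U ∈ τ_Y:
  U = ∅: f^{-1}(U) = ∅ ∈ τ_X ✓.
  U = {p20}: f^{-1}(U) = {73, 75, 76} ∈ τ_X ✓.
  U = {p21}: f^{-1}(U) = {74} ∉ τ_X ✗.
  U = {p20, p21}: f^{-1}(U) = {73, 74, 75, 76} ∈ τ_X ✓.
Found U = {p21} with f^{-1}(U) = {74} not in τ_X. Therefore f is NOT continuous.


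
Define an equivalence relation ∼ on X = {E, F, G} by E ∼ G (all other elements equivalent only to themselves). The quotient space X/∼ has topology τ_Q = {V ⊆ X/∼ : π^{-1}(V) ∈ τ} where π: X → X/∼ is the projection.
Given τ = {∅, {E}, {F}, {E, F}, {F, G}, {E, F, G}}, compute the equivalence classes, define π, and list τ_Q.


X/∼ = {[E=G], [F]}; |τ_Q| = 3.

Equivalence classes: [E=G], [F].
Quotient map π: X → X/∼ sends E ↦ [E=G], F ↦ [F], G ↦ [E=G].
For each subset V ⊆ X/∼, compute π^{-1}(V) ⊆ X and check whether π^{-1}(V) ∈ τ. V is open in τ_Q iff π^{-1}(V) ∈ τ.
  V = {}: π^{-1}(V) = ∅ ∈ τ ✓.
  V = {[E=G]}: π^{-1}(V) = {E, G} ∉ τ ✗.
  V = {[F]}: π^{-1}(V) = {F} ∈ τ ✓.
  V = {[E=G], [F]}: π^{-1}(V) = {E, F, G} ∈ τ ✓.
Open sets in the quotient: τ_Q = {{}, {[F]}, {[E=G], [F]}} (3 elements).


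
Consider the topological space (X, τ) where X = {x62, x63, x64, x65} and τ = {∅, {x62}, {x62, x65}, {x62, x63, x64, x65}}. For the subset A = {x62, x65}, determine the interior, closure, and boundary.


int(A) = {x62, x65}, cl(A) = {x62, x63, x64, x65}, ∂A = {x63, x64}.

Closed sets in (X, τ) are complements of opens:
  closed(X, τ) = {∅, {x63, x64}, {x63, x64, x65}, {x62, x63, x64, x65}}.
int(A) = ⋃ {U ∈ τ : U ⊆ A}. Opens contained in A: ∅, {x62}, {x62, x65}.
Taking the union of these: int(A) = {x62, x65}.
cl(A) = ⋂ {C closed : A ⊆ C}. Closed sets containing A: {x62, x63, x64, x65}.
Intersecting these: cl(A) = {x62, x63, x64, x65}.
∂A = cl(A) ∖ int(A) = {x62, x63, x64, x65} ∖ {x62, x65} = {x63, x64}.


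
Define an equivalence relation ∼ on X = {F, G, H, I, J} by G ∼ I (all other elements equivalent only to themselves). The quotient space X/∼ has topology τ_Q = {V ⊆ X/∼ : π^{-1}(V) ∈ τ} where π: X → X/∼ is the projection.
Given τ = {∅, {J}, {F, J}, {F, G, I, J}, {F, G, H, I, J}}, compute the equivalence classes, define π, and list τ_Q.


X/∼ = {[F], [G=I], [H], [J]}; |τ_Q| = 5.

Equivalence classes: [F], [G=I], [H], [J].
Quotient map π: X → X/∼ sends F ↦ [F], G ↦ [G=I], H ↦ [H], I ↦ [G=I], J ↦ [J].
For each subset V ⊆ X/∼, compute π^{-1}(V) ⊆ X and check whether π^{-1}(V) ∈ τ. V is open in τ_Q iff π^{-1}(V) ∈ τ.
  V = {}: π^{-1}(V) = ∅ ∈ τ ✓.
  V = {[F]}: π^{-1}(V) = {F} ∉ τ ✗.
  V = {[G=I]}: π^{-1}(V) = {G, I} ∉ τ ✗.
  V = {[F], [G=I]}: π^{-1}(V) = {F, G, I} ∉ τ ✗.
  V = {[H]}: π^{-1}(V) = {H} ∉ τ ✗.
  V = {[F], [H]}: π^{-1}(V) = {F, H} ∉ τ ✗.
  V = {[G=I], [H]}: π^{-1}(V) = {G, H, I} ∉ τ ✗.
  V = {[F], [G=I], [H]}: π^{-1}(V) = {F, G, H, I} ∉ τ ✗.
  V = {[J]}: π^{-1}(V) = {J} ∈ τ ✓.
  V = {[F], [J]}: π^{-1}(V) = {F, J} ∈ τ ✓.
  V = {[G=I], [J]}: π^{-1}(V) = {G, I, J} ∉ τ ✗.
  V = {[F], [G=I], [J]}: π^{-1}(V) = {F, G, I, J} ∈ τ ✓.
  V = {[H], [J]}: π^{-1}(V) = {H, J} ∉ τ ✗.
  V = {[F], [H], [J]}: π^{-1}(V) = {F, H, J} ∉ τ ✗.
  V = {[G=I], [H], [J]}: π^{-1}(V) = {G, H, I, J} ∉ τ ✗.
  V = {[F], [G=I], [H], [J]}: π^{-1}(V) = {F, G, H, I, J} ∈ τ ✓.
Open sets in the quotient: τ_Q = {{}, {[J]}, {[F], [J]}, {[F], [G=I], [J]}, {[F], [G=I], [H], [J]}} (5 elements).


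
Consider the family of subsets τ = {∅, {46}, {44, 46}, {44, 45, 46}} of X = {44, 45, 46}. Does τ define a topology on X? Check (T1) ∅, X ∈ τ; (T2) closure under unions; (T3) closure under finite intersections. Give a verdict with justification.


τ IS a topology on X.

Axiom (T1): ∅ ∈ τ? Yes; X ∈ τ? Yes.
Axiom (T2/T3): check pairwise unions and intersections of members of τ.
All pairwise intersections and unions checked — each lies in τ. Therefore τ satisfies (T1), (T2), (T3): it IS a topology on X.


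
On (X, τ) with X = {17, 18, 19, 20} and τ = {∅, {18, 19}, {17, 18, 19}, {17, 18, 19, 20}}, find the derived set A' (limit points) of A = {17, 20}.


A' = {20}

For each x ∈ X, list the open sets U ∈ τ with x ∈ U, then check whether U ∩ (A ∖ {x}) ≠ ∅ for every such U.
  x = 17: open {17, 18, 19} ∋ x has {17, 18, 19} ∩ (A ∖ {17}) = ∅, so x is NOT a limit point.
  x = 18: open {18, 19} ∋ x has {18, 19} ∩ (A ∖ {18}) = ∅, so x is NOT a limit point.
  x = 19: open {18, 19} ∋ x has {18, 19} ∩ (A ∖ {19}) = ∅, so x is NOT a limit point.
  x = 20: opens ∋ x are {17, 18, 19, 20}; each meets A ∖ {20}, so x IS a limit point.
Collecting: A' = {20}.


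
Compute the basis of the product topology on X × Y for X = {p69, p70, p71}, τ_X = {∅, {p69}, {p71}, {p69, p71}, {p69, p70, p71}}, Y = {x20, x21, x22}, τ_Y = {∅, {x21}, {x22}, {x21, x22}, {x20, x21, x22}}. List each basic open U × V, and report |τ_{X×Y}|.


Basis B = {∅ × ∅, {p69} × {x21}, {p69} × {x22}, {p71} × {x21}, {p71} × {x22}, {p69} × {x21, x22}, {p69, p71} × {x21}, {p69, p71} × {x22}, {p71} × {x21, x22}, {p69} × {x20, x21, x22}, {p69, p70, p71} × {x21}, {p69, p70, p71} × {x22}, {p71} × {x20, x21, x22}, {p69, p71} × {x21, x22}, {p69, p71} × {x20, x21, x22}, {p69, p70, p71} × {x21, x22}, {p69, p70, p71} × {x20, x21, x22}}; |τ_{X×Y}| = 48.

Enumerate products U × V with U ∈ τ_X, V ∈ τ_Y (deduplicated):
  ∅ × ∅ = {} (∅)
  {p69} × {x21} = {(p69,x21)}
  {p69} × {x22} = {(p69,x22)}
  {p71} × {x21} = {(p71,x21)}
  {p71} × {x22} = {(p71,x22)}
  {p69} × {x21, x22} = {(p69,x21), (p69,x22)}
  {p69, p71} × {x21} = {(p69,x21), (p71,x21)}
  {p69, p71} × {x22} = {(p69,x22), (p71,x22)}
  {p71} × {x21, x22} = {(p71,x21), (p71,x22)}
  {p69} × {x20, x21, x22} = {(p69,x20), (p69,x21), (p69,x22)}
  {p69, p70, p71} × {x21} = {(p69,x21), (p70,x21), (p71,x21)}
  {p69, p70, p71} × {x22} = {(p69,x22), (p70,x22), (p71,x22)}
  {p71} × {x20, x21, x22} = {(p71,x20), (p71,x21), (p71,x22)}
  {p69, p71} × {x21, x22} = {(p69,x21), (p69,x22), (p71,x21), (p71,x22)}
  {p69, p71} × {x20, x21, x22} = {(p69,x20), (p69,x21), (p69,x22), (p71,x20), (p71,x21), (p71,x22)}
  {p69, p70, p71} × {x21, x22} = {(p69,x21), (p69,x22), (p70,x21), (p70,x22), (p71,x21), (p71,x22)}
  {p69, p70, p71} × {x20, x21, x22} = {(p69,x20), (p69,x21), (p69,x22), (p70,x20), (p70,x21), (p70,x22), (p71,x20), (p71,x21), (p71,x22)}
These 17 distinct sets form the basis B.
Close under arbitrary unions to get τ_{X×Y}; counting gives |τ_{X×Y}| = 48.


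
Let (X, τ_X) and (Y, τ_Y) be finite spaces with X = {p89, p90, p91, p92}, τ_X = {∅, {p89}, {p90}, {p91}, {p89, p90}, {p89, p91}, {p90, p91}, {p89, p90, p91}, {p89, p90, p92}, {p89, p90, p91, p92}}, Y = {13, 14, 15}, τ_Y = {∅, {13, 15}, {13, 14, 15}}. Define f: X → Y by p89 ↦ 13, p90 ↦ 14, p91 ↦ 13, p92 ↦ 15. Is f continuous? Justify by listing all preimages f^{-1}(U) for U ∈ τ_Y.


f is NOT continuous.

Compute f^{-1}(U) for each U ∈ τ_Y:
  U = ∅: f^{-1}(U) = ∅ ∈ τ_X ✓.
  U = {13, 15}: f^{-1}(U) = {p89, p91, p92} ∉ τ_X ✗.
  U = {13, 14, 15}: f^{-1}(U) = {p89, p90, p91, p92} ∈ τ_X ✓.
Found U = {13, 15} with f^{-1}(U) = {p89, p91, p92} not in τ_X. Therefore f is NOT continuous.


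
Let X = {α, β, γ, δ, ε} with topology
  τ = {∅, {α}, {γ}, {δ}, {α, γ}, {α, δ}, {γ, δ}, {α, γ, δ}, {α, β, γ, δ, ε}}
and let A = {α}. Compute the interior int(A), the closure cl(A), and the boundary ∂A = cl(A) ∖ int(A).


int(A) = {α}, cl(A) = {α, β, ε}, ∂A = {β, ε}.

Closed sets in (X, τ) are complements of opens:
  closed(X, τ) = {∅, {β, ε}, {α, β, ε}, {β, γ, ε}, {β, δ, ε}, {α, β, γ, ε}, {α, β, δ, ε}, {β, γ, δ, ε}, {α, β, γ, δ, ε}}.
int(A) = ⋃ {U ∈ τ : U ⊆ A}. Opens contained in A: ∅, {α}.
Taking the union of these: int(A) = {α}.
cl(A) = ⋂ {C closed : A ⊆ C}. Closed sets containing A: {α, β, ε}, {α, β, γ, ε}, {α, β, δ, ε}, {α, β, γ, δ, ε}.
Intersecting these: cl(A) = {α, β, ε}.
∂A = cl(A) ∖ int(A) = {α, β, ε} ∖ {α} = {β, ε}.


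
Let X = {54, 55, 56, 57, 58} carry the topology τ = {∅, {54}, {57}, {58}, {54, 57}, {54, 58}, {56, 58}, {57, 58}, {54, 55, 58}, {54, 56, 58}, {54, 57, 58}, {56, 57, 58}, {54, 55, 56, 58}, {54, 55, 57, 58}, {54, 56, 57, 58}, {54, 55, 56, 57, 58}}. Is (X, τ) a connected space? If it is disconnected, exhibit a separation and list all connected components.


(X, τ) is disconnected; components = [{57}, {54, 55, 56, 58}].

Find clopen sets (U ∈ τ with X ∖ U ∈ τ):
  U = ∅, X ∖ U = {54, 55, 56, 57, 58} — both open, so U is clopen.
  U = {57}, X ∖ U = {54, 55, 56, 58} — both open, so U is clopen.
  U = {54, 55, 56, 58}, X ∖ U = {57} — both open, so U is clopen.
  U = {54, 55, 56, 57, 58}, X ∖ U = ∅ — both open, so U is clopen.
Nontrivial clopen(s) exist: e.g. {57}. So (X, τ) is disconnected.
Compute connected components by grouping points that agree on all clopens:
  component: {57}
  component: {54, 55, 56, 58}


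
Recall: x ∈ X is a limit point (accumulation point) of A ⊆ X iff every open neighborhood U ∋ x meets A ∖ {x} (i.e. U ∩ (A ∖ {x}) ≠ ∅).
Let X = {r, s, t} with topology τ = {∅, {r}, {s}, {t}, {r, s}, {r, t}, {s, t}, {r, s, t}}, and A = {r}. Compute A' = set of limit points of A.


A' = ∅

For each x ∈ X, list the open sets U ∈ τ with x ∈ U, then check whether U ∩ (A ∖ {x}) ≠ ∅ for every such U.
  x = r: open {r} ∋ x has {r} ∩ (A ∖ {r}) = ∅, so x is NOT a limit point.
  x = s: open {s} ∋ x has {s} ∩ (A ∖ {s}) = ∅, so x is NOT a limit point.
  x = t: open {t} ∋ x has {t} ∩ (A ∖ {t}) = ∅, so x is NOT a limit point.
Collecting: A' = ∅.


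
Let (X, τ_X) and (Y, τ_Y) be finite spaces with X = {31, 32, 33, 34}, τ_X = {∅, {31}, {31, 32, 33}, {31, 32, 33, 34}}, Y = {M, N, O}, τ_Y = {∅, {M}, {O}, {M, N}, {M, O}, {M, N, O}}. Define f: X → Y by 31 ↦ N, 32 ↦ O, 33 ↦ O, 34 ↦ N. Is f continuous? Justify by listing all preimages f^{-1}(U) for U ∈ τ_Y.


f is NOT continuous.

Compute f^{-1}(U) for each U ∈ τ_Y:
  U = ∅: f^{-1}(U) = ∅ ∈ τ_X ✓.
  U = {M}: f^{-1}(U) = ∅ ∈ τ_X ✓.
  U = {O}: f^{-1}(U) = {32, 33} ∉ τ_X ✗.
  U = {M, N}: f^{-1}(U) = {31, 34} ∉ τ_X ✗.
  U = {M, O}: f^{-1}(U) = {32, 33} ∉ τ_X ✗.
  U = {M, N, O}: f^{-1}(U) = {31, 32, 33, 34} ∈ τ_X ✓.
Found U = {O} with f^{-1}(U) = {32, 33} not in τ_X. Therefore f is NOT continuous.


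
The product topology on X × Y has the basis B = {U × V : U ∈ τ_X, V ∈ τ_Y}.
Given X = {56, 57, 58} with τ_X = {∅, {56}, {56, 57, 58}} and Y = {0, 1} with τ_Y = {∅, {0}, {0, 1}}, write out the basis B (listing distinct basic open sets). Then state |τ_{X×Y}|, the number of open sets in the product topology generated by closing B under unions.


Basis B = {∅ × ∅, {56} × {0}, {56} × {0, 1}, {56, 57, 58} × {0}, {56, 57, 58} × {0, 1}}; |τ_{X×Y}| = 6.

Enumerate products U × V with U ∈ τ_X, V ∈ τ_Y (deduplicated):
  ∅ × ∅ = {} (∅)
  {56} × {0} = {(56,0)}
  {56} × {0, 1} = {(56,0), (56,1)}
  {56, 57, 58} × {0} = {(56,0), (57,0), (58,0)}
  {56, 57, 58} × {0, 1} = {(56,0), (56,1), (57,0), (57,1), (58,0), (58,1)}
These 5 distinct sets form the basis B.
Close under arbitrary unions to get τ_{X×Y}; counting gives |τ_{X×Y}| = 6.


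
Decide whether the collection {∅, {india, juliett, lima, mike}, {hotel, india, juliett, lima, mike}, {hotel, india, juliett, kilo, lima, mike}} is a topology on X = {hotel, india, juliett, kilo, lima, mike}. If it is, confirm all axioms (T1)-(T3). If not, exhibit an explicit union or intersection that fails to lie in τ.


τ IS a topology on X.

Axiom (T1): ∅ ∈ τ? Yes; X ∈ τ? Yes.
Axiom (T2/T3): check pairwise unions and intersections of members of τ.
All pairwise intersections and unions checked — each lies in τ. Therefore τ satisfies (T1), (T2), (T3): it IS a topology on X.


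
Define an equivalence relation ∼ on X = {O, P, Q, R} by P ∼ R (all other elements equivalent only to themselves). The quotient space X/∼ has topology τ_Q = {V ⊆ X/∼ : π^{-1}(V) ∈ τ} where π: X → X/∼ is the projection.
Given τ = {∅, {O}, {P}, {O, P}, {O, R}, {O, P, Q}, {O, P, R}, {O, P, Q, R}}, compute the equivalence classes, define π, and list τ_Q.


X/∼ = {[O], [P=R], [Q]}; |τ_Q| = 4.

Equivalence classes: [O], [P=R], [Q].
Quotient map π: X → X/∼ sends O ↦ [O], P ↦ [P=R], Q ↦ [Q], R ↦ [P=R].
For each subset V ⊆ X/∼, compute π^{-1}(V) ⊆ X and check whether π^{-1}(V) ∈ τ. V is open in τ_Q iff π^{-1}(V) ∈ τ.
  V = {}: π^{-1}(V) = ∅ ∈ τ ✓.
  V = {[O]}: π^{-1}(V) = {O} ∈ τ ✓.
  V = {[P=R]}: π^{-1}(V) = {P, R} ∉ τ ✗.
  V = {[O], [P=R]}: π^{-1}(V) = {O, P, R} ∈ τ ✓.
  V = {[Q]}: π^{-1}(V) = {Q} ∉ τ ✗.
  V = {[O], [Q]}: π^{-1}(V) = {O, Q} ∉ τ ✗.
  V = {[P=R], [Q]}: π^{-1}(V) = {P, Q, R} ∉ τ ✗.
  V = {[O], [P=R], [Q]}: π^{-1}(V) = {O, P, Q, R} ∈ τ ✓.
Open sets in the quotient: τ_Q = {{}, {[O]}, {[O], [P=R]}, {[O], [P=R], [Q]}} (4 elements).


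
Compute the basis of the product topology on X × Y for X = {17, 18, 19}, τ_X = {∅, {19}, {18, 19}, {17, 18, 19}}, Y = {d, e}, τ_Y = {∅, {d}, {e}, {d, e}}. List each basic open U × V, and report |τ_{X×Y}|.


Basis B = {∅ × ∅, {19} × {d}, {19} × {e}, {18, 19} × {d}, {18, 19} × {e}, {19} × {d, e}, {17, 18, 19} × {d}, {17, 18, 19} × {e}, {18, 19} × {d, e}, {17, 18, 19} × {d, e}}; |τ_{X×Y}| = 16.

Enumerate products U × V with U ∈ τ_X, V ∈ τ_Y (deduplicated):
  ∅ × ∅ = {} (∅)
  {19} × {d} = {(19,d)}
  {19} × {e} = {(19,e)}
  {18, 19} × {d} = {(18,d), (19,d)}
  {18, 19} × {e} = {(18,e), (19,e)}
  {19} × {d, e} = {(19,d), (19,e)}
  {17, 18, 19} × {d} = {(17,d), (18,d), (19,d)}
  {17, 18, 19} × {e} = {(17,e), (18,e), (19,e)}
  {18, 19} × {d, e} = {(18,d), (18,e), (19,d), (19,e)}
  {17, 18, 19} × {d, e} = {(17,d), (17,e), (18,d), (18,e), (19,d), (19,e)}
These 10 distinct sets form the basis B.
Close under arbitrary unions to get τ_{X×Y}; counting gives |τ_{X×Y}| = 16.


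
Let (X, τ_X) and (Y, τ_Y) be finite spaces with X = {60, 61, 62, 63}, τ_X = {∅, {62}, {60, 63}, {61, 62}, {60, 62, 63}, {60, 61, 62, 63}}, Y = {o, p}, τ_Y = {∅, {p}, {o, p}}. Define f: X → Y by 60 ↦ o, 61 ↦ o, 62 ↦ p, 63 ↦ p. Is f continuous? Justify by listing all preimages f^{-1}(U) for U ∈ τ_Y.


f is NOT continuous.

Compute f^{-1}(U) for each U ∈ τ_Y:
  U = ∅: f^{-1}(U) = ∅ ∈ τ_X ✓.
  U = {p}: f^{-1}(U) = {62, 63} ∉ τ_X ✗.
  U = {o, p}: f^{-1}(U) = {60, 61, 62, 63} ∈ τ_X ✓.
Found U = {p} with f^{-1}(U) = {62, 63} not in τ_X. Therefore f is NOT continuous.


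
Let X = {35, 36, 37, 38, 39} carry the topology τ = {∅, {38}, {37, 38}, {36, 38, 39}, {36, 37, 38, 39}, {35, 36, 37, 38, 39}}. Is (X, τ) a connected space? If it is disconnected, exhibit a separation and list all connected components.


(X, τ) is connected.

Find clopen sets (U ∈ τ with X ∖ U ∈ τ):
  U = ∅, X ∖ U = {35, 36, 37, 38, 39} — both open, so U is clopen.
  U = {35, 36, 37, 38, 39}, X ∖ U = ∅ — both open, so U is clopen.
Only trivial clopens (∅ and X) exist, so (X, τ) is connected.
Compute connected components by grouping points that agree on all clopens:
  component: {35, 36, 37, 38, 39}


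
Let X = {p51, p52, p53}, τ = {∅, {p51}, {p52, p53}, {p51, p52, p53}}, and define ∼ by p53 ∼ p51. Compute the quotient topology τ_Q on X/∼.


X/∼ = {[p51=p53], [p52]}; |τ_Q| = 2.

Equivalence classes: [p51=p53], [p52].
Quotient map π: X → X/∼ sends p51 ↦ [p51=p53], p52 ↦ [p52], p53 ↦ [p51=p53].
For each subset V ⊆ X/∼, compute π^{-1}(V) ⊆ X and check whether π^{-1}(V) ∈ τ. V is open in τ_Q iff π^{-1}(V) ∈ τ.
  V = {}: π^{-1}(V) = ∅ ∈ τ ✓.
  V = {[p51=p53]}: π^{-1}(V) = {p51, p53} ∉ τ ✗.
  V = {[p52]}: π^{-1}(V) = {p52} ∉ τ ✗.
  V = {[p51=p53], [p52]}: π^{-1}(V) = {p51, p52, p53} ∈ τ ✓.
Open sets in the quotient: τ_Q = {{}, {[p51=p53], [p52]}} (2 elements).


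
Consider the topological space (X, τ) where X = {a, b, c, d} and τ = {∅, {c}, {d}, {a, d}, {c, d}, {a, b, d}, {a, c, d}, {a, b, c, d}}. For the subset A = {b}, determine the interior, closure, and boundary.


int(A) = ∅, cl(A) = {b}, ∂A = {b}.

Closed sets in (X, τ) are complements of opens:
  closed(X, τ) = {∅, {b}, {c}, {a, b}, {b, c}, {a, b, c}, {a, b, d}, {a, b, c, d}}.
int(A) = ⋃ {U ∈ τ : U ⊆ A}. Opens contained in A: ∅.
Taking the union of these: int(A) = ∅.
cl(A) = ⋂ {C closed : A ⊆ C}. Closed sets containing A: {b}, {a, b}, {b, c}, {a, b, c}, {a, b, d}, {a, b, c, d}.
Intersecting these: cl(A) = {b}.
∂A = cl(A) ∖ int(A) = {b} ∖ ∅ = {b}.


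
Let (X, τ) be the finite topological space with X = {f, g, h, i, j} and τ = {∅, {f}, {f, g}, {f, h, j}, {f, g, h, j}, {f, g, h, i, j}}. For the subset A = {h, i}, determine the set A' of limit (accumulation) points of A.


A' = {i, j}

For each x ∈ X, list the open sets U ∈ τ with x ∈ U, then check whether U ∩ (A ∖ {x}) ≠ ∅ for every such U.
  x = f: open {f} ∋ x has {f} ∩ (A ∖ {f}) = ∅, so x is NOT a limit point.
  x = g: open {f, g} ∋ x has {f, g} ∩ (A ∖ {g}) = ∅, so x is NOT a limit point.
  x = h: open {f, h, j} ∋ x has {f, h, j} ∩ (A ∖ {h}) = ∅, so x is NOT a limit point.
  x = i: opens ∋ x are {f, g, h, i, j}; each meets A ∖ {i}, so x IS a limit point.
  x = j: opens ∋ x are {f, h, j}, {f, g, h, j}, {f, g, h, i, j}; each meets A ∖ {j}, so x IS a limit point.
Collecting: A' = {i, j}.


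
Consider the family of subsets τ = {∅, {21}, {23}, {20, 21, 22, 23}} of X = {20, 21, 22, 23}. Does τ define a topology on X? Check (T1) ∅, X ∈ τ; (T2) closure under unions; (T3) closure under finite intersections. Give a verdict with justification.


τ is NOT a topology on X.

Axiom (T1): ∅ ∈ τ? Yes; X ∈ τ? Yes.
Axiom (T2/T3): check pairwise unions and intersections of members of τ.
Counterexample for (T2): {21} ∪ {23} = {21, 23} ∉ τ. Therefore τ is NOT a topology.


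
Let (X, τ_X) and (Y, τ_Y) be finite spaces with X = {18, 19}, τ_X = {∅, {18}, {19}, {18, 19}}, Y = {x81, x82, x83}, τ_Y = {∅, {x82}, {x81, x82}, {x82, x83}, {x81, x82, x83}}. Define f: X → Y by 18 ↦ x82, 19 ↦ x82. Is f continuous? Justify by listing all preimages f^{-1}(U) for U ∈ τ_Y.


f IS continuous.

Compute f^{-1}(U) for each U ∈ τ_Y:
  U = ∅: f^{-1}(U) = ∅ ∈ τ_X ✓.
  U = {x82}: f^{-1}(U) = {18, 19} ∈ τ_X ✓.
  U = {x81, x82}: f^{-1}(U) = {18, 19} ∈ τ_X ✓.
  U = {x82, x83}: f^{-1}(U) = {18, 19} ∈ τ_X ✓.
  U = {x81, x82, x83}: f^{-1}(U) = {18, 19} ∈ τ_X ✓.
Every preimage lies in τ_X, so f IS continuous.


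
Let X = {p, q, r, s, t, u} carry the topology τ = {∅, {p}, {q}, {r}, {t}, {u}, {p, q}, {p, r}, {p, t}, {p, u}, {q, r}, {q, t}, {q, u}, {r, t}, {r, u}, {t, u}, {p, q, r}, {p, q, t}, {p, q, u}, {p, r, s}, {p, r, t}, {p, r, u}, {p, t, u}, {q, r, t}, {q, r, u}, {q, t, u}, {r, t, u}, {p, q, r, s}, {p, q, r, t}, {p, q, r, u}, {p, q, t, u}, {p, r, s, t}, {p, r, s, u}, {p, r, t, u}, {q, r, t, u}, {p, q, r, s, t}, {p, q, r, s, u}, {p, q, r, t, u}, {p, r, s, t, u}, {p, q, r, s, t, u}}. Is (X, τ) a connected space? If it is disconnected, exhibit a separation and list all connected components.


(X, τ) is disconnected; components = [{q}, {t}, {u}, {p, r, s}].

Find clopen sets (U ∈ τ with X ∖ U ∈ τ):
  U = ∅, X ∖ U = {p, q, r, s, t, u} — both open, so U is clopen.
  U = {q}, X ∖ U = {p, r, s, t, u} — both open, so U is clopen.
  U = {t}, X ∖ U = {p, q, r, s, u} — both open, so U is clopen.
  U = {u}, X ∖ U = {p, q, r, s, t} — both open, so U is clopen.
  U = {q, t}, X ∖ U = {p, r, s, u} — both open, so U is clopen.
  U = {q, u}, X ∖ U = {p, r, s, t} — both open, so U is clopen.
  U = {t, u}, X ∖ U = {p, q, r, s} — both open, so U is clopen.
  U = {p, r, s}, X ∖ U = {q, t, u} — both open, so U is clopen.
  U = {q, t, u}, X ∖ U = {p, r, s} — both open, so U is clopen.
  U = {p, q, r, s}, X ∖ U = {t, u} — both open, so U is clopen.
  U = {p, r, s, t}, X ∖ U = {q, u} — both open, so U is clopen.
  U = {p, r, s, u}, X ∖ U = {q, t} — both open, so U is clopen.
  U = {p, q, r, s, t}, X ∖ U = {u} — both open, so U is clopen.
  U = {p, q, r, s, u}, X ∖ U = {t} — both open, so U is clopen.
  U = {p, r, s, t, u}, X ∖ U = {q} — both open, so U is clopen.
  U = {p, q, r, s, t, u}, X ∖ U = ∅ — both open, so U is clopen.
Nontrivial clopen(s) exist: e.g. {t}. So (X, τ) is disconnected.
Compute connected components by grouping points that agree on all clopens:
  component: {q}
  component: {t}
  component: {u}
  component: {p, r, s}


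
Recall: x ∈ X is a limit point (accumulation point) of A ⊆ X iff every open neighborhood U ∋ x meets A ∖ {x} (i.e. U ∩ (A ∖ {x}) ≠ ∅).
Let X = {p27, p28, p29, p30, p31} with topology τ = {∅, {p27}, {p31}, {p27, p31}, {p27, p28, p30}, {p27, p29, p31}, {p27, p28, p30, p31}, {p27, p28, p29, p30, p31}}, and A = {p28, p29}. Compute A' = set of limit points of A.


A' = {p30}

For each x ∈ X, list the open sets U ∈ τ with x ∈ U, then check whether U ∩ (A ∖ {x}) ≠ ∅ for every such U.
  x = p27: open {p27} ∋ x has {p27} ∩ (A ∖ {p27}) = ∅, so x is NOT a limit point.
  x = p28: open {p27, p28, p30} ∋ x has {p27, p28, p30} ∩ (A ∖ {p28}) = ∅, so x is NOT a limit point.
  x = p29: open {p27, p29, p31} ∋ x has {p27, p29, p31} ∩ (A ∖ {p29}) = ∅, so x is NOT a limit point.
  x = p30: opens ∋ x are {p27, p28, p30}, {p27, p28, p30, p31}, {p27, p28, p29, p30, p31}; each meets A ∖ {p30}, so x IS a limit point.
  x = p31: open {p31} ∋ x has {p31} ∩ (A ∖ {p31}) = ∅, so x is NOT a limit point.
Collecting: A' = {p30}.


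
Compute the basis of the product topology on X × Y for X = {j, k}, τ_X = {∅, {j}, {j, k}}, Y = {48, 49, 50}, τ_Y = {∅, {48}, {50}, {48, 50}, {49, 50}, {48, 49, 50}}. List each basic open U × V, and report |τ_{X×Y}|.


Basis B = {∅ × ∅, {j} × {48}, {j} × {50}, {j} × {48, 50}, {j, k} × {48}, {j} × {49, 50}, {j, k} × {50}, {j} × {48, 49, 50}, {j, k} × {48, 50}, {j, k} × {49, 50}, {j, k} × {48, 49, 50}}; |τ_{X×Y}| = 18.

Enumerate products U × V with U ∈ τ_X, V ∈ τ_Y (deduplicated):
  ∅ × ∅ = {} (∅)
  {j} × {48} = {(j,48)}
  {j} × {50} = {(j,50)}
  {j} × {48, 50} = {(j,48), (j,50)}
  {j, k} × {48} = {(j,48), (k,48)}
  {j} × {49, 50} = {(j,49), (j,50)}
  {j, k} × {50} = {(j,50), (k,50)}
  {j} × {48, 49, 50} = {(j,48), (j,49), (j,50)}
  {j, k} × {48, 50} = {(j,48), (j,50), (k,48), (k,50)}
  {j, k} × {49, 50} = {(j,49), (j,50), (k,49), (k,50)}
  {j, k} × {48, 49, 50} = {(j,48), (j,49), (j,50), (k,48), (k,49), (k,50)}
These 11 distinct sets form the basis B.
Close under arbitrary unions to get τ_{X×Y}; counting gives |τ_{X×Y}| = 18.


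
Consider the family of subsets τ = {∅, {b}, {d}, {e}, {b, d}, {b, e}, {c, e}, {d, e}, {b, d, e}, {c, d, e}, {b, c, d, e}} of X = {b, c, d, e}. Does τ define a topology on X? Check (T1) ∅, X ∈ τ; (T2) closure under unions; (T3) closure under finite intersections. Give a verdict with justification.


τ is NOT a topology on X.

Axiom (T1): ∅ ∈ τ? Yes; X ∈ τ? Yes.
Axiom (T2/T3): check pairwise unions and intersections of members of τ.
Counterexample for (T2): {b} ∪ {c, e} = {b, c, e} ∉ τ. Therefore τ is NOT a topology.


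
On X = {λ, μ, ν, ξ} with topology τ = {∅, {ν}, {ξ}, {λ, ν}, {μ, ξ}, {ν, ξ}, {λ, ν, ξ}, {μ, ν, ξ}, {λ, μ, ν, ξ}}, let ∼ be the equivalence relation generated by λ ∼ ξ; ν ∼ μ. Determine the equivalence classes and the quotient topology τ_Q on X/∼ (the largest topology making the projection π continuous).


X/∼ = {[λ=ξ], [μ=ν]}; |τ_Q| = 2.

Equivalence classes: [λ=ξ], [μ=ν].
Quotient map π: X → X/∼ sends λ ↦ [λ=ξ], μ ↦ [μ=ν], ν ↦ [μ=ν], ξ ↦ [λ=ξ].
For each subset V ⊆ X/∼, compute π^{-1}(V) ⊆ X and check whether π^{-1}(V) ∈ τ. V is open in τ_Q iff π^{-1}(V) ∈ τ.
  V = {}: π^{-1}(V) = ∅ ∈ τ ✓.
  V = {[λ=ξ]}: π^{-1}(V) = {λ, ξ} ∉ τ ✗.
  V = {[μ=ν]}: π^{-1}(V) = {μ, ν} ∉ τ ✗.
  V = {[λ=ξ], [μ=ν]}: π^{-1}(V) = {λ, μ, ν, ξ} ∈ τ ✓.
Open sets in the quotient: τ_Q = {{}, {[λ=ξ], [μ=ν]}} (2 elements).


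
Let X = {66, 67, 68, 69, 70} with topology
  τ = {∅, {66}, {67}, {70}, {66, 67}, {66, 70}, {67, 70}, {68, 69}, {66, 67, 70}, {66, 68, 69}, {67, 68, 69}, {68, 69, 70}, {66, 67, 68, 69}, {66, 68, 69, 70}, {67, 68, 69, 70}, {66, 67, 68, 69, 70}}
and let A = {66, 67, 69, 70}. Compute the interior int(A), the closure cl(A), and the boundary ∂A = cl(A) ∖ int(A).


int(A) = {66, 67, 70}, cl(A) = {66, 67, 68, 69, 70}, ∂A = {68, 69}.

Closed sets in (X, τ) are complements of opens:
  closed(X, τ) = {∅, {66}, {67}, {70}, {66, 67}, {66, 70}, {67, 70}, {68, 69}, {66, 67, 70}, {66, 68, 69}, {67, 68, 69}, {68, 69, 70}, {66, 67, 68, 69}, {66, 68, 69, 70}, {67, 68, 69, 70}, {66, 67, 68, 69, 70}}.
int(A) = ⋃ {U ∈ τ : U ⊆ A}. Opens contained in A: ∅, {66}, {67}, {70}, {66, 67}, {66, 70}, {67, 70}, {66, 67, 70}.
Taking the union of these: int(A) = {66, 67, 70}.
cl(A) = ⋂ {C closed : A ⊆ C}. Closed sets containing A: {66, 67, 68, 69, 70}.
Intersecting these: cl(A) = {66, 67, 68, 69, 70}.
∂A = cl(A) ∖ int(A) = {66, 67, 68, 69, 70} ∖ {66, 67, 70} = {68, 69}.


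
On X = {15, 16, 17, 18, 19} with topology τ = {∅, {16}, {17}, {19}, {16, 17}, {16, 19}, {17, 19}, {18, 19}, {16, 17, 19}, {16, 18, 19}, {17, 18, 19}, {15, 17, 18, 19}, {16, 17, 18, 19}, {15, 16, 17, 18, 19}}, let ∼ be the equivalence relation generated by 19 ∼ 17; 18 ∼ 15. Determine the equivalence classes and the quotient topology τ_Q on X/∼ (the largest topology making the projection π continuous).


X/∼ = {[15=18], [16], [17=19]}; |τ_Q| = 6.

Equivalence classes: [15=18], [16], [17=19].
Quotient map π: X → X/∼ sends 15 ↦ [15=18], 16 ↦ [16], 17 ↦ [17=19], 18 ↦ [15=18], 19 ↦ [17=19].
For each subset V ⊆ X/∼, compute π^{-1}(V) ⊆ X and check whether π^{-1}(V) ∈ τ. V is open in τ_Q iff π^{-1}(V) ∈ τ.
  V = {}: π^{-1}(V) = ∅ ∈ τ ✓.
  V = {[15=18]}: π^{-1}(V) = {15, 18} ∉ τ ✗.
  V = {[16]}: π^{-1}(V) = {16} ∈ τ ✓.
  V = {[15=18], [16]}: π^{-1}(V) = {15, 16, 18} ∉ τ ✗.
  V = {[17=19]}: π^{-1}(V) = {17, 19} ∈ τ ✓.
  V = {[15=18], [17=19]}: π^{-1}(V) = {15, 17, 18, 19} ∈ τ ✓.
  V = {[16], [17=19]}: π^{-1}(V) = {16, 17, 19} ∈ τ ✓.
  V = {[15=18], [16], [17=19]}: π^{-1}(V) = {15, 16, 17, 18, 19} ∈ τ ✓.
Open sets in the quotient: τ_Q = {{}, {[16]}, {[17=19]}, {[15=18], [17=19]}, {[16], [17=19]}, {[15=18], [16], [17=19]}} (6 elements).


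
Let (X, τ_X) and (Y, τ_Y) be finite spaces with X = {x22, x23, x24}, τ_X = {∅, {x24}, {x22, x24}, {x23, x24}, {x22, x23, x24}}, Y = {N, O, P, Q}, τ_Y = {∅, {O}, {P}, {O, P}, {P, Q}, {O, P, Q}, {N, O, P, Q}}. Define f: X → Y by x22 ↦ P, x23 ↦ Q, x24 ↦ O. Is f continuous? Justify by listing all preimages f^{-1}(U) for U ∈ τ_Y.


f is NOT continuous.

Compute f^{-1}(U) for each U ∈ τ_Y:
  U = ∅: f^{-1}(U) = ∅ ∈ τ_X ✓.
  U = {O}: f^{-1}(U) = {x24} ∈ τ_X ✓.
  U = {P}: f^{-1}(U) = {x22} ∉ τ_X ✗.
  U = {O, P}: f^{-1}(U) = {x22, x24} ∈ τ_X ✓.
  U = {P, Q}: f^{-1}(U) = {x22, x23} ∉ τ_X ✗.
  U = {O, P, Q}: f^{-1}(U) = {x22, x23, x24} ∈ τ_X ✓.
  U = {N, O, P, Q}: f^{-1}(U) = {x22, x23, x24} ∈ τ_X ✓.
Found U = {P} with f^{-1}(U) = {x22} not in τ_X. Therefore f is NOT continuous.


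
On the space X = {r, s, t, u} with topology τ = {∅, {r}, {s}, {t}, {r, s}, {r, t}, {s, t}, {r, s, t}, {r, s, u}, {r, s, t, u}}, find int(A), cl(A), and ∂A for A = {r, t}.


int(A) = {r, t}, cl(A) = {r, t, u}, ∂A = {u}.

Closed sets in (X, τ) are complements of opens:
  closed(X, τ) = {∅, {t}, {u}, {r, u}, {s, u}, {t, u}, {r, s, u}, {r, t, u}, {s, t, u}, {r, s, t, u}}.
int(A) = ⋃ {U ∈ τ : U ⊆ A}. Opens contained in A: ∅, {r}, {t}, {r, t}.
Taking the union of these: int(A) = {r, t}.
cl(A) = ⋂ {C closed : A ⊆ C}. Closed sets containing A: {r, t, u}, {r, s, t, u}.
Intersecting these: cl(A) = {r, t, u}.
∂A = cl(A) ∖ int(A) = {r, t, u} ∖ {r, t} = {u}.


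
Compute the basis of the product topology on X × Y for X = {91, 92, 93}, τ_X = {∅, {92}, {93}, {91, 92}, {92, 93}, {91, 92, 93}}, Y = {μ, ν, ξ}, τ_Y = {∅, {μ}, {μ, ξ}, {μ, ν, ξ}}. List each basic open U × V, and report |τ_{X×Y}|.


Basis B = {∅ × ∅, {92} × {μ}, {93} × {μ}, {91, 92} × {μ}, {92} × {μ, ξ}, {92, 93} × {μ}, {93} × {μ, ξ}, {91, 92, 93} × {μ}, {92} × {μ, ν, ξ}, {93} × {μ, ν, ξ}, {91, 92} × {μ, ξ}, {92, 93} × {μ, ξ}, {91, 92} × {μ, ν, ξ}, {91, 92, 93} × {μ, ξ}, {92, 93} × {μ, ν, ξ}, {91, 92, 93} × {μ, ν, ξ}}; |τ_{X×Y}| = 40.

Enumerate products U × V with U ∈ τ_X, V ∈ τ_Y (deduplicated):
  ∅ × ∅ = {} (∅)
  {92} × {μ} = {(92,μ)}
  {93} × {μ} = {(93,μ)}
  {91, 92} × {μ} = {(91,μ), (92,μ)}
  {92} × {μ, ξ} = {(92,μ), (92,ξ)}
  {92, 93} × {μ} = {(92,μ), (93,μ)}
  {93} × {μ, ξ} = {(93,μ), (93,ξ)}
  {91, 92, 93} × {μ} = {(91,μ), (92,μ), (93,μ)}
  {92} × {μ, ν, ξ} = {(92,μ), (92,ν), (92,ξ)}
  {93} × {μ, ν, ξ} = {(93,μ), (93,ν), (93,ξ)}
  {91, 92} × {μ, ξ} = {(91,μ), (91,ξ), (92,μ), (92,ξ)}
  {92, 93} × {μ, ξ} = {(92,μ), (92,ξ), (93,μ), (93,ξ)}
  {91, 92} × {μ, ν, ξ} = {(91,μ), (91,ν), (91,ξ), (92,μ), (92,ν), (92,ξ)}
  {91, 92, 93} × {μ, ξ} = {(91,μ), (91,ξ), (92,μ), (92,ξ), (93,μ), (93,ξ)}
  {92, 93} × {μ, ν, ξ} = {(92,μ), (92,ν), (92,ξ), (93,μ), (93,ν), (93,ξ)}
  {91, 92, 93} × {μ, ν, ξ} = {(91,μ), (91,ν), (91,ξ), (92,μ), (92,ν), (92,ξ), (93,μ), (93,ν), (93,ξ)}
These 16 distinct sets form the basis B.
Close under arbitrary unions to get τ_{X×Y}; counting gives |τ_{X×Y}| = 40.


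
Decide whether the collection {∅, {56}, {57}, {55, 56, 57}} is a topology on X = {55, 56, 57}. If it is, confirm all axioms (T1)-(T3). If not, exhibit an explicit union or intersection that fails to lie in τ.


τ is NOT a topology on X.

Axiom (T1): ∅ ∈ τ? Yes; X ∈ τ? Yes.
Axiom (T2/T3): check pairwise unions and intersections of members of τ.
Counterexample for (T2): {56} ∪ {57} = {56, 57} ∉ τ. Therefore τ is NOT a topology.


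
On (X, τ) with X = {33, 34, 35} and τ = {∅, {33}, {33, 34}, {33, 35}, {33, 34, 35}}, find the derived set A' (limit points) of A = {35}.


A' = ∅

For each x ∈ X, list the open sets U ∈ τ with x ∈ U, then check whether U ∩ (A ∖ {x}) ≠ ∅ for every such U.
  x = 33: open {33} ∋ x has {33} ∩ (A ∖ {33}) = ∅, so x is NOT a limit point.
  x = 34: open {33, 34} ∋ x has {33, 34} ∩ (A ∖ {34}) = ∅, so x is NOT a limit point.
  x = 35: open {33, 35} ∋ x has {33, 35} ∩ (A ∖ {35}) = ∅, so x is NOT a limit point.
Collecting: A' = ∅.


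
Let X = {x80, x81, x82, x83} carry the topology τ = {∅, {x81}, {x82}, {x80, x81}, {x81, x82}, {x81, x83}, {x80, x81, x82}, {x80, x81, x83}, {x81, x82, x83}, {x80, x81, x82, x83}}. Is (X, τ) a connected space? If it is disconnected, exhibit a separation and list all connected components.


(X, τ) is disconnected; components = [{x82}, {x80, x81, x83}].

Find clopen sets (U ∈ τ with X ∖ U ∈ τ):
  U = ∅, X ∖ U = {x80, x81, x82, x83} — both open, so U is clopen.
  U = {x82}, X ∖ U = {x80, x81, x83} — both open, so U is clopen.
  U = {x80, x81, x83}, X ∖ U = {x82} — both open, so U is clopen.
  U = {x80, x81, x82, x83}, X ∖ U = ∅ — both open, so U is clopen.
Nontrivial clopen(s) exist: e.g. {x80, x81, x83}. So (X, τ) is disconnected.
Compute connected components by grouping points that agree on all clopens:
  component: {x82}
  component: {x80, x81, x83}


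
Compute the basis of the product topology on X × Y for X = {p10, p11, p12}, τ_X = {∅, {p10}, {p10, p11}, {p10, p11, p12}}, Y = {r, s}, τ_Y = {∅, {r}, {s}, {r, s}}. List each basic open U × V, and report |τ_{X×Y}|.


Basis B = {∅ × ∅, {p10} × {r}, {p10} × {s}, {p10} × {r, s}, {p10, p11} × {r}, {p10, p11} × {s}, {p10, p11, p12} × {r}, {p10, p11, p12} × {s}, {p10, p11} × {r, s}, {p10, p11, p12} × {r, s}}; |τ_{X×Y}| = 16.

Enumerate products U × V with U ∈ τ_X, V ∈ τ_Y (deduplicated):
  ∅ × ∅ = {} (∅)
  {p10} × {r} = {(p10,r)}
  {p10} × {s} = {(p10,s)}
  {p10} × {r, s} = {(p10,r), (p10,s)}
  {p10, p11} × {r} = {(p10,r), (p11,r)}
  {p10, p11} × {s} = {(p10,s), (p11,s)}
  {p10, p11, p12} × {r} = {(p10,r), (p11,r), (p12,r)}
  {p10, p11, p12} × {s} = {(p10,s), (p11,s), (p12,s)}
  {p10, p11} × {r, s} = {(p10,r), (p10,s), (p11,r), (p11,s)}
  {p10, p11, p12} × {r, s} = {(p10,r), (p10,s), (p11,r), (p11,s), (p12,r), (p12,s)}
These 10 distinct sets form the basis B.
Close under arbitrary unions to get τ_{X×Y}; counting gives |τ_{X×Y}| = 16.


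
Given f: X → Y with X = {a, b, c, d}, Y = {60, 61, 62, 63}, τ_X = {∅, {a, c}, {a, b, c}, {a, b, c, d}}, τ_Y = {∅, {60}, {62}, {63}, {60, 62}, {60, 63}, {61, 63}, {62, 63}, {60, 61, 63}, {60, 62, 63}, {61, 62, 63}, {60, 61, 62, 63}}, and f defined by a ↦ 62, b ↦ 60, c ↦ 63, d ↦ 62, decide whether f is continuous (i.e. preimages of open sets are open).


f is NOT continuous.

Compute f^{-1}(U) for each U ∈ τ_Y:
  U = ∅: f^{-1}(U) = ∅ ∈ τ_X ✓.
  U = {60}: f^{-1}(U) = {b} ∉ τ_X ✗.
  U = {62}: f^{-1}(U) = {a, d} ∉ τ_X ✗.
  U = {63}: f^{-1}(U) = {c} ∉ τ_X ✗.
  U = {60, 62}: f^{-1}(U) = {a, b, d} ∉ τ_X ✗.
  U = {60, 63}: f^{-1}(U) = {b, c} ∉ τ_X ✗.
  U = {61, 63}: f^{-1}(U) = {c} ∉ τ_X ✗.
  U = {62, 63}: f^{-1}(U) = {a, c, d} ∉ τ_X ✗.
  U = {60, 61, 63}: f^{-1}(U) = {b, c} ∉ τ_X ✗.
  U = {60, 62, 63}: f^{-1}(U) = {a, b, c, d} ∈ τ_X ✓.
  U = {61, 62, 63}: f^{-1}(U) = {a, c, d} ∉ τ_X ✗.
  U = {60, 61, 62, 63}: f^{-1}(U) = {a, b, c, d} ∈ τ_X ✓.
Found U = {60} with f^{-1}(U) = {b} not in τ_X. Therefore f is NOT continuous.


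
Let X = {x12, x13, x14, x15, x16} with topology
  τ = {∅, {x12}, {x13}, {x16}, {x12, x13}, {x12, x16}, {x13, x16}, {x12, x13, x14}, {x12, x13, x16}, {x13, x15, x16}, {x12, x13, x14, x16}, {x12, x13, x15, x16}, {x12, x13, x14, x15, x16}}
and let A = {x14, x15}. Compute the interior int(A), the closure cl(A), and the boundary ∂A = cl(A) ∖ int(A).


int(A) = ∅, cl(A) = {x14, x15}, ∂A = {x14, x15}.

Closed sets in (X, τ) are complements of opens:
  closed(X, τ) = {∅, {x14}, {x15}, {x12, x14}, {x14, x15}, {x15, x16}, {x12, x14, x15}, {x13, x14, x15}, {x14, x15, x16}, {x12, x13, x14, x15}, {x12, x14, x15, x16}, {x13, x14, x15, x16}, {x12, x13, x14, x15, x16}}.
int(A) = ⋃ {U ∈ τ : U ⊆ A}. Opens contained in A: ∅.
Taking the union of these: int(A) = ∅.
cl(A) = ⋂ {C closed : A ⊆ C}. Closed sets containing A: {x14, x15}, {x12, x14, x15}, {x13, x14, x15}, {x14, x15, x16}, {x12, x13, x14, x15}, {x12, x14, x15, x16}, {x13, x14, x15, x16}, {x12, x13, x14, x15, x16}.
Intersecting these: cl(A) = {x14, x15}.
∂A = cl(A) ∖ int(A) = {x14, x15} ∖ ∅ = {x14, x15}.


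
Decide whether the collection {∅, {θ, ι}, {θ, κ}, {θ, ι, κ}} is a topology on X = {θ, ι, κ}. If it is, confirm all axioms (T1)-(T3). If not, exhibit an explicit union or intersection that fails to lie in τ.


τ is NOT a topology on X.

Axiom (T1): ∅ ∈ τ? Yes; X ∈ τ? Yes.
Axiom (T2/T3): check pairwise unions and intersections of members of τ.
Counterexample for (T3): {θ, ι} ∩ {θ, κ} = {θ} ∉ τ. Therefore τ is NOT a topology.


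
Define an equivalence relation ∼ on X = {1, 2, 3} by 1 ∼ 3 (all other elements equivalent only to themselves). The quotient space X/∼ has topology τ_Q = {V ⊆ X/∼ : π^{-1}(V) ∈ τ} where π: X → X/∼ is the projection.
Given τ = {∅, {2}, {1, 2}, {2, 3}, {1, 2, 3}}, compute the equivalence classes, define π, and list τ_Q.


X/∼ = {[1=3], [2]}; |τ_Q| = 3.

Equivalence classes: [1=3], [2].
Quotient map π: X → X/∼ sends 1 ↦ [1=3], 2 ↦ [2], 3 ↦ [1=3].
For each subset V ⊆ X/∼, compute π^{-1}(V) ⊆ X and check whether π^{-1}(V) ∈ τ. V is open in τ_Q iff π^{-1}(V) ∈ τ.
  V = {}: π^{-1}(V) = ∅ ∈ τ ✓.
  V = {[1=3]}: π^{-1}(V) = {1, 3} ∉ τ ✗.
  V = {[2]}: π^{-1}(V) = {2} ∈ τ ✓.
  V = {[1=3], [2]}: π^{-1}(V) = {1, 2, 3} ∈ τ ✓.
Open sets in the quotient: τ_Q = {{}, {[2]}, {[1=3], [2]}} (3 elements).


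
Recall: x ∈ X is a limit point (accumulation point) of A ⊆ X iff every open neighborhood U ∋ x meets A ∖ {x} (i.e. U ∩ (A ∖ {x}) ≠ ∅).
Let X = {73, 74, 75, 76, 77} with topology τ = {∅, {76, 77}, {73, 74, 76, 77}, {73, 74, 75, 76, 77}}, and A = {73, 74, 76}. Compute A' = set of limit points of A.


A' = {73, 74, 75, 77}

For each x ∈ X, list the open sets U ∈ τ with x ∈ U, then check whether U ∩ (A ∖ {x}) ≠ ∅ for every such U.
  x = 73: opens ∋ x are {73, 74, 76, 77}, {73, 74, 75, 76, 77}; each meets A ∖ {73}, so x IS a limit point.
  x = 74: opens ∋ x are {73, 74, 76, 77}, {73, 74, 75, 76, 77}; each meets A ∖ {74}, so x IS a limit point.
  x = 75: opens ∋ x are {73, 74, 75, 76, 77}; each meets A ∖ {75}, so x IS a limit point.
  x = 76: open {76, 77} ∋ x has {76, 77} ∩ (A ∖ {76}) = ∅, so x is NOT a limit point.
  x = 77: opens ∋ x are {76, 77}, {73, 74, 76, 77}, {73, 74, 75, 76, 77}; each meets A ∖ {77}, so x IS a limit point.
Collecting: A' = {73, 74, 75, 77}.


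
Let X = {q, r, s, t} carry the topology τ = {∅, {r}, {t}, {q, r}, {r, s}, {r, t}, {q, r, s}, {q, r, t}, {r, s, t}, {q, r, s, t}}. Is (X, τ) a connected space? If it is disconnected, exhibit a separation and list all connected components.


(X, τ) is disconnected; components = [{t}, {q, r, s}].

Find clopen sets (U ∈ τ with X ∖ U ∈ τ):
  U = ∅, X ∖ U = {q, r, s, t} — both open, so U is clopen.
  U = {t}, X ∖ U = {q, r, s} — both open, so U is clopen.
  U = {q, r, s}, X ∖ U = {t} — both open, so U is clopen.
  U = {q, r, s, t}, X ∖ U = ∅ — both open, so U is clopen.
Nontrivial clopen(s) exist: e.g. {t}. So (X, τ) is disconnected.
Compute connected components by grouping points that agree on all clopens:
  component: {t}
  component: {q, r, s}


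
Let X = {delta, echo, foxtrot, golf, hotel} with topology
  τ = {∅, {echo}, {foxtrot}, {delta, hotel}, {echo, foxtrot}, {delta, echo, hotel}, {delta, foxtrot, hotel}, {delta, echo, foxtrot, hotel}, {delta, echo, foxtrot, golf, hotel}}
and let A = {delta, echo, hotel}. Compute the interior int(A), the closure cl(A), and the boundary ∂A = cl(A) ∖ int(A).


int(A) = {delta, echo, hotel}, cl(A) = {delta, echo, golf, hotel}, ∂A = {golf}.

Closed sets in (X, τ) are complements of opens:
  closed(X, τ) = {∅, {golf}, {echo, golf}, {foxtrot, golf}, {delta, golf, hotel}, {echo, foxtrot, golf}, {delta, echo, golf, hotel}, {delta, foxtrot, golf, hotel}, {delta, echo, foxtrot, golf, hotel}}.
int(A) = ⋃ {U ∈ τ : U ⊆ A}. Opens contained in A: ∅, {echo}, {delta, hotel}, {delta, echo, hotel}.
Taking the union of these: int(A) = {delta, echo, hotel}.
cl(A) = ⋂ {C closed : A ⊆ C}. Closed sets containing A: {delta, echo, golf, hotel}, {delta, echo, foxtrot, golf, hotel}.
Intersecting these: cl(A) = {delta, echo, golf, hotel}.
∂A = cl(A) ∖ int(A) = {delta, echo, golf, hotel} ∖ {delta, echo, hotel} = {golf}.
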